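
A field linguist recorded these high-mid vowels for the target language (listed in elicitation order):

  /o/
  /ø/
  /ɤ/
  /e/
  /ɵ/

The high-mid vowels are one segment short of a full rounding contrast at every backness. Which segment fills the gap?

backness          unrounded  rounded 
front             e         ø       
central           —         ɵ       
back              ɤ         o       
The central row has no unrounded member, so the gap is the central unrounded vowel /ɘ/.

/ɘ/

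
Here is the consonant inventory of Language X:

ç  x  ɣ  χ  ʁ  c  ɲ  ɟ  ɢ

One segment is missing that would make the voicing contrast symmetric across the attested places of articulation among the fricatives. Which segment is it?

/ʝ/

Voiceless: /ç/ (palatal), /x/ (velar), /χ/ (uvular).
Voiced: /ɣ/ (velar), /ʁ/ (uvular).
The palatal row has no voiced member, so the gap is the voiced palatal fricative /ʝ/.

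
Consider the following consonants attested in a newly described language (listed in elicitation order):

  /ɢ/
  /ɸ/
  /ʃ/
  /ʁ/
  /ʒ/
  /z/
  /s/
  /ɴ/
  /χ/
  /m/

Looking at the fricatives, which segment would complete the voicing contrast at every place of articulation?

/β/

bilabial: voiceless /ɸ/, voiced —.
alveolar: voiceless /s/, voiced /z/.
postalveolar: voiceless /ʃ/, voiced /ʒ/.
uvular: voiceless /χ/, voiced /ʁ/.
The bilabial row has no voiced member, so the gap is the voiced bilabial fricative /β/.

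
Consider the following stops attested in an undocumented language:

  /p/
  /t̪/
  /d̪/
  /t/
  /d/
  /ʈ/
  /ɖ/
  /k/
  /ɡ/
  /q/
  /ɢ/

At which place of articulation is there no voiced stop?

bilabial: voiceless /p/, voiced —.
dental: voiceless /t̪/, voiced /d̪/.
alveolar: voiceless /t/, voiced /d/.
retroflex: voiceless /ʈ/, voiced /ɖ/.
velar: voiceless /k/, voiced /ɡ/.
uvular: voiceless /q/, voiced /ɢ/.
Every place of articulation has a voiced member except bilabial, where /b/ would be expected.

bilabial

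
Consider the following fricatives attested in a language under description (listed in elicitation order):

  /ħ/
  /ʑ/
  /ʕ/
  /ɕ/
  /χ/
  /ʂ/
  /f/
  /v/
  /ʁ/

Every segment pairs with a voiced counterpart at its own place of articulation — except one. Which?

/ʂ/

Labiodental: /f/ ~ /v/
Alveolo-palatal: /ɕ/ ~ /ʑ/
Uvular: /χ/ ~ /ʁ/
Pharyngeal: /ħ/ ~ /ʕ/
Retroflex: only /ʂ/ (voiceless); no voiced partner.
So /ʂ/ is the unpaired segment.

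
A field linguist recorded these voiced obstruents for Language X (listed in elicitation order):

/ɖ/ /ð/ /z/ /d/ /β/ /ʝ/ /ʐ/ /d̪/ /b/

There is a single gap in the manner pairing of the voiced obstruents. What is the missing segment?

place of articulation  stop      fricative
bilabial          b         β       
dental            d̪        ð       
alveolar          d         z       
retroflex         ɖ         ʐ       
palatal           —         ʝ       
The palatal row has no stop member, so the gap is the palatal stop /ɟ/.

/ɟ/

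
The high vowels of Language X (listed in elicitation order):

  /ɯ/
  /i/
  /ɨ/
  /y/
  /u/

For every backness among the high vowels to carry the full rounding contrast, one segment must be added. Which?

/ʉ/

backness          unrounded  rounded 
front             i         y       
central           ɨ         —       
back              ɯ         u       
The central row has no rounded member, so the gap is the central rounded vowel /ʉ/.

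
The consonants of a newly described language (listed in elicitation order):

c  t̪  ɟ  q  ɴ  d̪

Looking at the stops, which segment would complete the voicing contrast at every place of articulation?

Voiceless: /t̪/ (dental), /c/ (palatal), /q/ (uvular).
Voiced: /d̪/ (dental), /ɟ/ (palatal).
The uvular row has no voiced member, so the gap is the voiced uvular stop /ɢ/.

/ɢ/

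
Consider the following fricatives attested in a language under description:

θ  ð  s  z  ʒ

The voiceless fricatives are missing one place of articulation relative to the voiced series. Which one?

place of articulation  voiceless  voiced  
dental            θ         ð       
alveolar          s         z       
postalveolar      —         ʒ       
Every place of articulation has a voiceless member except postalveolar, where /ʃ/ would be expected.

postalveolar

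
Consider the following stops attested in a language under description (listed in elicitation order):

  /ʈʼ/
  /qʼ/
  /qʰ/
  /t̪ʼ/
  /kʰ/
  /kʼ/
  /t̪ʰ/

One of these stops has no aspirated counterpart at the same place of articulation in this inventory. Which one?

Dental: /t̪ʰ/ ~ /t̪ʼ/
Velar: /kʰ/ ~ /kʼ/
Uvular: /qʰ/ ~ /qʼ/
Retroflex: only /ʈʼ/ (ejective); no aspirated partner.
So /ʈʼ/ is the unpaired segment.

/ʈʼ/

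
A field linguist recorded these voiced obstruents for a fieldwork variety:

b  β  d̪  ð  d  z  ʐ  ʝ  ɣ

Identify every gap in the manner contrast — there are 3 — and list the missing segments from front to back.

/ɖ/, /ɟ/, /ɡ/

bilabial: stop /b/, fricative /β/.
dental: stop /d̪/, fricative /ð/.
alveolar: stop /d/, fricative /z/.
retroflex: stop —, fricative /ʐ/.
palatal: stop —, fricative /ʝ/.
velar: stop —, fricative /ɣ/.
Gaps, from front to back: retroflex lacks stop (/ɖ/); palatal lacks stop (/ɟ/); velar lacks stop (/ɡ/).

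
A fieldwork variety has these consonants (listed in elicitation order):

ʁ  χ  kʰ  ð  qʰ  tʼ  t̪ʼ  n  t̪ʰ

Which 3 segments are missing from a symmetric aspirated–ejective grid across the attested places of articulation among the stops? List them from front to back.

/tʰ/, /kʼ/, /qʼ/

Aspirated: /t̪ʰ/ (dental), /kʰ/ (velar), /qʰ/ (uvular).
Ejective: /t̪ʼ/ (dental), /tʼ/ (alveolar).
Gaps, from front to back: alveolar lacks aspirated (/tʰ/); velar lacks ejective (/kʼ/); uvular lacks ejective (/qʼ/).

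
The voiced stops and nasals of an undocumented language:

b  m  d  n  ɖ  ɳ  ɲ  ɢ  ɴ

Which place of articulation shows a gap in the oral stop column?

palatal

Oral stop: /b/ (bilabial), /d/ (alveolar), /ɖ/ (retroflex), /ɢ/ (uvular).
Nasal: /m/ (bilabial), /n/ (alveolar), /ɳ/ (retroflex), /ɲ/ (palatal), /ɴ/ (uvular).
Every place of articulation has an oral stop member except palatal, where /ɟ/ would be expected.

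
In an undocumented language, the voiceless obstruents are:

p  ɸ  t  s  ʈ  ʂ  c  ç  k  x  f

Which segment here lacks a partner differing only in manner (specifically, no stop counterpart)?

/f/

Bilabial: /p/ ~ /ɸ/
Alveolar: /t/ ~ /s/
Retroflex: /ʈ/ ~ /ʂ/
Palatal: /c/ ~ /ç/
Velar: /k/ ~ /x/
Labiodental: only /f/ (fricative); no stop partner.
So /f/ is the unpaired segment.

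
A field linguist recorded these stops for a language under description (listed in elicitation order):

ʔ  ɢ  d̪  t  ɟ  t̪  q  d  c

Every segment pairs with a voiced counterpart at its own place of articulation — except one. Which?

Dental: /t̪/ ~ /d̪/
Alveolar: /t/ ~ /d/
Palatal: /c/ ~ /ɟ/
Uvular: /q/ ~ /ɢ/
Glottal: only /ʔ/ (voiceless); no voiced partner.
So /ʔ/ is the unpaired segment.

/ʔ/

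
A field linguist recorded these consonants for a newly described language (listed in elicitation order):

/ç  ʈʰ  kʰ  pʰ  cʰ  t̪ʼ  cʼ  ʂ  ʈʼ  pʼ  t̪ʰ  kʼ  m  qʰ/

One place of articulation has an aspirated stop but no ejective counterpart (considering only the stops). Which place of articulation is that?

Aspirated: /pʰ/ (bilabial), /t̪ʰ/ (dental), /ʈʰ/ (retroflex), /cʰ/ (palatal), /kʰ/ (velar), /qʰ/ (uvular).
Ejective: /pʼ/ (bilabial), /t̪ʼ/ (dental), /ʈʼ/ (retroflex), /cʼ/ (palatal), /kʼ/ (velar).
Every place of articulation has an ejective member except uvular, where /qʼ/ would be expected.

uvular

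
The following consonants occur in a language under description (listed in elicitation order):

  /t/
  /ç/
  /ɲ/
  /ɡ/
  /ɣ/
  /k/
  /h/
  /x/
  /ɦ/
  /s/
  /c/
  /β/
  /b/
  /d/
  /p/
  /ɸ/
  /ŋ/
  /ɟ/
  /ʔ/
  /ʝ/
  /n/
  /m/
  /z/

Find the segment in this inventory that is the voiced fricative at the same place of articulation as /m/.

/β/

/m/ is a bilabial nasal.
The voiced fricative at the same place is a voiced bilabial fricative — in this inventory, /β/.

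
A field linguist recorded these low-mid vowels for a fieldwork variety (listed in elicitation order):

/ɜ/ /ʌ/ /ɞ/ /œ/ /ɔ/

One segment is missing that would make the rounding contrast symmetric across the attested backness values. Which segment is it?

/ɛ/

backness          unrounded  rounded 
front             —         œ       
central           ɜ         ɞ       
back              ʌ         ɔ       
The front row has no unrounded member, so the gap is the front unrounded vowel /ɛ/.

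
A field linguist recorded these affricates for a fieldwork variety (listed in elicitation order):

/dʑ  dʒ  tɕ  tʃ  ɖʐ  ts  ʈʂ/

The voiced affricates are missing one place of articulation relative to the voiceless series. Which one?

alveolar: voiceless /ts/, voiced —.
postalveolar: voiceless /tʃ/, voiced /dʒ/.
retroflex: voiceless /ʈʂ/, voiced /ɖʐ/.
alveolo-palatal: voiceless /tɕ/, voiced /dʑ/.
Every place of articulation has a voiced member except alveolar, where /dz/ would be expected.

alveolar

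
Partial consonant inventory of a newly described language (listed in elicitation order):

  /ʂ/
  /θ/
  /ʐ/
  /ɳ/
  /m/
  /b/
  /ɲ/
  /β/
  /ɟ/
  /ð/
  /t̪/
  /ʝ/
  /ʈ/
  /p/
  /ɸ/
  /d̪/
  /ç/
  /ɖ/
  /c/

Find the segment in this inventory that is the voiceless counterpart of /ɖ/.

/ɖ/ is a voiced retroflex stop.
The voiceless counterpart is a voiceless retroflex stop — in this inventory, /ʈ/.

/ʈ/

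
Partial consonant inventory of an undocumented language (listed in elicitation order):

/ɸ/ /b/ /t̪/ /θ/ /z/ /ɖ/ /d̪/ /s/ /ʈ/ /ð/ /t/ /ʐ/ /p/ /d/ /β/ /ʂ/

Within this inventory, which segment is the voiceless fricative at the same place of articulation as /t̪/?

/θ/

/t̪/ is a voiceless dental stop.
The voiceless fricative at the same place is a voiceless dental fricative — in this inventory, /θ/.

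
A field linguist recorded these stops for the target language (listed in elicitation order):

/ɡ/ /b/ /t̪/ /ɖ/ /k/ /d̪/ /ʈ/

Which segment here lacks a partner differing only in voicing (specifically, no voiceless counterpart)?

Dental: /t̪/ ~ /d̪/
Retroflex: /ʈ/ ~ /ɖ/
Velar: /k/ ~ /ɡ/
Bilabial: only /b/ (voiced); no voiceless partner.
So /b/ is the unpaired segment.

/b/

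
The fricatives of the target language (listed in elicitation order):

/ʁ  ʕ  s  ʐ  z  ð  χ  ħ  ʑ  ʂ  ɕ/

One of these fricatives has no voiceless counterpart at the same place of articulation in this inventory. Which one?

/ð/

Alveolar: /s/ ~ /z/
Retroflex: /ʂ/ ~ /ʐ/
Alveolo-palatal: /ɕ/ ~ /ʑ/
Uvular: /χ/ ~ /ʁ/
Pharyngeal: /ħ/ ~ /ʕ/
Dental: only /ð/ (voiced); no voiceless partner.
So /ð/ is the unpaired segment.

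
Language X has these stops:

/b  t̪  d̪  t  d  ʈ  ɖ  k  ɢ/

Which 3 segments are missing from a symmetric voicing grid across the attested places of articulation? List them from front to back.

place of articulation  voiceless  voiced  
bilabial          —         b       
dental            t̪        d̪      
alveolar          t         d       
retroflex         ʈ         ɖ       
velar             k         —       
uvular            —         ɢ       
Gaps, from front to back: bilabial lacks voiceless (/p/); velar lacks voiced (/ɡ/); uvular lacks voiceless (/q/).

/p/, /ɡ/, /q/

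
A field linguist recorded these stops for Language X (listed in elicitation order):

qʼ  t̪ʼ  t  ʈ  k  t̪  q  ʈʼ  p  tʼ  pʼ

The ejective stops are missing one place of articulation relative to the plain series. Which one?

place of articulation  plain     ejective
bilabial          p         pʼ      
dental            t̪        t̪ʼ     
alveolar          t         tʼ      
retroflex         ʈ         ʈʼ      
velar             k         —       
uvular            q         qʼ      
Every place of articulation has an ejective member except velar, where /kʼ/ would be expected.

velar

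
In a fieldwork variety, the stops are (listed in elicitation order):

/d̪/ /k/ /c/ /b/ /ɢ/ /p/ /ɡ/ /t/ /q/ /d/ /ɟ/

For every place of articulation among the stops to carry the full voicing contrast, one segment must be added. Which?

/t̪/

place of articulation  voiceless  voiced  
bilabial          p         b       
dental            —         d̪      
alveolar          t         d       
palatal           c         ɟ       
velar             k         ɡ       
uvular            q         ɢ       
The dental row has no voiceless member, so the gap is the voiceless dental stop /t̪/.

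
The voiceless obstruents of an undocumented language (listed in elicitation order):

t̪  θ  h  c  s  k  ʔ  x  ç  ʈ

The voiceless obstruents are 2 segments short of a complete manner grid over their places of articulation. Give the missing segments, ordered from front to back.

dental: stop /t̪/, fricative /θ/.
alveolar: stop —, fricative /s/.
retroflex: stop /ʈ/, fricative —.
palatal: stop /c/, fricative /ç/.
velar: stop /k/, fricative /x/.
glottal: stop /ʔ/, fricative /h/.
Gaps, from front to back: alveolar lacks stop (/t/); retroflex lacks fricative (/ʂ/).

/t/, /ʂ/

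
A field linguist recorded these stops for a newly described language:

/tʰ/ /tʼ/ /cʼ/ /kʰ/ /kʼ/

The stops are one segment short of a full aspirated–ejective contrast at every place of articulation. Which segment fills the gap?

/cʰ/

Aspirated: /tʰ/ (alveolar), /kʰ/ (velar).
Ejective: /tʼ/ (alveolar), /cʼ/ (palatal), /kʼ/ (velar).
The palatal row has no aspirated member, so the gap is the aspirated palatal stop /cʰ/.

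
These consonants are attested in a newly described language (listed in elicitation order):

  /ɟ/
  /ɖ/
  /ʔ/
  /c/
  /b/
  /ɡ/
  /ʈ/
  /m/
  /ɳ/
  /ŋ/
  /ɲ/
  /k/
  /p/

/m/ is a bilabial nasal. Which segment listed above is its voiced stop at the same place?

The voiced stop at the same place is a voiced bilabial stop — in this inventory, /b/.

/b/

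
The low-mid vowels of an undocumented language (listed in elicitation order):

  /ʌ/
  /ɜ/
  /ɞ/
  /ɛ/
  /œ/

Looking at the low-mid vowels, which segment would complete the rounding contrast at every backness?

Unrounded: /ɛ/ (front), /ɜ/ (central), /ʌ/ (back).
Rounded: /œ/ (front), /ɞ/ (central).
The back row has no rounded member, so the gap is the back rounded vowel /ɔ/.

/ɔ/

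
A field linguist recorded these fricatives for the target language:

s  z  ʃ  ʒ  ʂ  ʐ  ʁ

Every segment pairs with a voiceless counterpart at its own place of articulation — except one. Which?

/ʁ/

Alveolar: /s/ ~ /z/
Postalveolar: /ʃ/ ~ /ʒ/
Retroflex: /ʂ/ ~ /ʐ/
Uvular: only /ʁ/ (voiced); no voiceless partner.
So /ʁ/ is the unpaired segment.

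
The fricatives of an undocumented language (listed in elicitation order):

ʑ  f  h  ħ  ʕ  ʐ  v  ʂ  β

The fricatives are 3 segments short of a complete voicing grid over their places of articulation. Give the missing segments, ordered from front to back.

/ɸ/, /ɕ/, /ɦ/

bilabial: voiceless —, voiced /β/.
labiodental: voiceless /f/, voiced /v/.
retroflex: voiceless /ʂ/, voiced /ʐ/.
alveolo-palatal: voiceless —, voiced /ʑ/.
pharyngeal: voiceless /ħ/, voiced /ʕ/.
glottal: voiceless /h/, voiced —.
Gaps, from front to back: bilabial lacks voiceless (/ɸ/); alveolo-palatal lacks voiceless (/ɕ/); glottal lacks voiced (/ɦ/).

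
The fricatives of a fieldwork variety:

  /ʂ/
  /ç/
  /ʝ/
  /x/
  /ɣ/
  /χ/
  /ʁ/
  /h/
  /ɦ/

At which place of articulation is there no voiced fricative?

retroflex

place of articulation  voiceless  voiced  
retroflex         ʂ         —       
palatal           ç         ʝ       
velar             x         ɣ       
uvular            χ         ʁ       
glottal           h         ɦ       
Every place of articulation has a voiced member except retroflex, where /ʐ/ would be expected.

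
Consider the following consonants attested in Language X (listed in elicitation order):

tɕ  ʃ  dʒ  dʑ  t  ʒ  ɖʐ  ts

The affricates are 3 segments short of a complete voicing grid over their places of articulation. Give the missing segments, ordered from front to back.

/dz/, /tʃ/, /ʈʂ/

alveolar: voiceless /ts/, voiced —.
postalveolar: voiceless —, voiced /dʒ/.
retroflex: voiceless —, voiced /ɖʐ/.
alveolo-palatal: voiceless /tɕ/, voiced /dʑ/.
Gaps, from front to back: alveolar lacks voiced (/dz/); postalveolar lacks voiceless (/tʃ/); retroflex lacks voiceless (/ʈʂ/).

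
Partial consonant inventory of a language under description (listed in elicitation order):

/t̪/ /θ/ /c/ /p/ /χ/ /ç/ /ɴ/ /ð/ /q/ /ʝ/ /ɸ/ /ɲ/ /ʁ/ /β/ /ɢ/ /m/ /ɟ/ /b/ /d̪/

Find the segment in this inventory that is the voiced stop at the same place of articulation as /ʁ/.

/ɢ/

/ʁ/ is a voiced uvular fricative.
The voiced stop at the same place is a voiced uvular stop — in this inventory, /ɢ/.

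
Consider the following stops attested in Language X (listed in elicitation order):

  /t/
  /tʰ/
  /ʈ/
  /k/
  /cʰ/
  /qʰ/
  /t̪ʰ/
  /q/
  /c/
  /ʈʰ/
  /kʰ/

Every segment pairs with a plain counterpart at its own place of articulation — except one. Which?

Alveolar: /t/ ~ /tʰ/
Retroflex: /ʈ/ ~ /ʈʰ/
Palatal: /c/ ~ /cʰ/
Velar: /k/ ~ /kʰ/
Uvular: /q/ ~ /qʰ/
Dental: only /t̪ʰ/ (aspirated); no plain partner.
So /t̪ʰ/ is the unpaired segment.

/t̪ʰ/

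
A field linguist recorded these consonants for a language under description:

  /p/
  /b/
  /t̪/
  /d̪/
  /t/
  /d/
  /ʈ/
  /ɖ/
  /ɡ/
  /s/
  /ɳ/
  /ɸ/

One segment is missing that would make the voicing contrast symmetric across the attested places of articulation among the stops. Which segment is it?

bilabial: voiceless /p/, voiced /b/.
dental: voiceless /t̪/, voiced /d̪/.
alveolar: voiceless /t/, voiced /d/.
retroflex: voiceless /ʈ/, voiced /ɖ/.
velar: voiceless —, voiced /ɡ/.
The velar row has no voiceless member, so the gap is the voiceless velar stop /k/.

/k/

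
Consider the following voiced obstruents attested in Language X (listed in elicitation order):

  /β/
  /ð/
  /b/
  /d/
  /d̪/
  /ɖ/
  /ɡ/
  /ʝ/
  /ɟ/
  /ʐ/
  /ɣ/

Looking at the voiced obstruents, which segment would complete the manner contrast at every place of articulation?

/z/

place of articulation  stop      fricative
bilabial          b         β       
dental            d̪        ð       
alveolar          d         —       
retroflex         ɖ         ʐ       
palatal           ɟ         ʝ       
velar             ɡ         ɣ       
The alveolar row has no fricative member, so the gap is the alveolar fricative /z/.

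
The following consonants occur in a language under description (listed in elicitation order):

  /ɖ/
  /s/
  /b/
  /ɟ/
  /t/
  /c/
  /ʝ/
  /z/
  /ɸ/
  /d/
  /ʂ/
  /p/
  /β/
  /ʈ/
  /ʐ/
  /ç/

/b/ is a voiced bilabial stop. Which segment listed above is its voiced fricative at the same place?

/β/

The voiced fricative at the same place is a voiced bilabial fricative — in this inventory, /β/.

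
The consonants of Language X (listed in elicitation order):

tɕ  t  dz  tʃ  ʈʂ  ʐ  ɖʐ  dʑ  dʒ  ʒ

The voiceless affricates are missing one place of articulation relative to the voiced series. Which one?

alveolar

alveolar: voiceless —, voiced /dz/.
postalveolar: voiceless /tʃ/, voiced /dʒ/.
retroflex: voiceless /ʈʂ/, voiced /ɖʐ/.
alveolo-palatal: voiceless /tɕ/, voiced /dʑ/.
Every place of articulation has a voiceless member except alveolar, where /ts/ would be expected.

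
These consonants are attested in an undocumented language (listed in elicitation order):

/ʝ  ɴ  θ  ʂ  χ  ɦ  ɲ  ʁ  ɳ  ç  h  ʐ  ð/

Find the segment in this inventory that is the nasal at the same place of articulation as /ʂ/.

/ʂ/ is a voiceless retroflex fricative.
The nasal at the same place is a retroflex nasal — in this inventory, /ɳ/.

/ɳ/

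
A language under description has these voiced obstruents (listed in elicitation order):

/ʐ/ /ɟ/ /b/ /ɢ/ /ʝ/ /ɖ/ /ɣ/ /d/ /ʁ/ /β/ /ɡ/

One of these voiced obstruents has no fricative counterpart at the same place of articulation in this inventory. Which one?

Bilabial: /b/ ~ /β/
Retroflex: /ɖ/ ~ /ʐ/
Palatal: /ɟ/ ~ /ʝ/
Velar: /ɡ/ ~ /ɣ/
Uvular: /ɢ/ ~ /ʁ/
Alveolar: only /d/ (stop); no fricative partner.
So /d/ is the unpaired segment.

/d/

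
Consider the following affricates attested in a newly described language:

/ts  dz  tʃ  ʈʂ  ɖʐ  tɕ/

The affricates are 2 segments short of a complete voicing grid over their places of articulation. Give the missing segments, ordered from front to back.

place of articulation  voiceless  voiced  
alveolar          ts        dz      
postalveolar      tʃ        —       
retroflex         ʈʂ        ɖʐ      
alveolo-palatal   tɕ        —       
Gaps, from front to back: postalveolar lacks voiced (/dʒ/); alveolo-palatal lacks voiced (/dʑ/).

/dʒ/, /dʑ/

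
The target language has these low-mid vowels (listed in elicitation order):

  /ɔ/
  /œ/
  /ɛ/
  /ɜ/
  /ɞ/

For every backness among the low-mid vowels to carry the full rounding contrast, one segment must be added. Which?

front: unrounded /ɛ/, rounded /œ/.
central: unrounded /ɜ/, rounded /ɞ/.
back: unrounded —, rounded /ɔ/.
The back row has no unrounded member, so the gap is the back unrounded vowel /ʌ/.

/ʌ/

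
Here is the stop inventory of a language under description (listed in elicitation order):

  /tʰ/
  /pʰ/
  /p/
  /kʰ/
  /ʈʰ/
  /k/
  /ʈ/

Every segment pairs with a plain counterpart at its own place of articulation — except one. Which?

/tʰ/

Bilabial: /p/ ~ /pʰ/
Retroflex: /ʈ/ ~ /ʈʰ/
Velar: /k/ ~ /kʰ/
Alveolar: only /tʰ/ (aspirated); no plain partner.
So /tʰ/ is the unpaired segment.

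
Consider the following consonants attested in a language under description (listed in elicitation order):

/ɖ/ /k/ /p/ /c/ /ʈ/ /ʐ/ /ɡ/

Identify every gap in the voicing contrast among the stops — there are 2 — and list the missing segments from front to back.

Voiceless: /p/ (bilabial), /ʈ/ (retroflex), /c/ (palatal), /k/ (velar).
Voiced: /ɖ/ (retroflex), /ɡ/ (velar).
Gaps, from front to back: bilabial lacks voiced (/b/); palatal lacks voiced (/ɟ/).

/b/, /ɟ/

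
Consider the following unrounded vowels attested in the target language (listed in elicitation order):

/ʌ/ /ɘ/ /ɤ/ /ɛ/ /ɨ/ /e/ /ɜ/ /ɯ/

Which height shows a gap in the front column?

high

Front: /e/ (high-mid), /ɛ/ (low-mid).
Central: /ɨ/ (high), /ɘ/ (high-mid), /ɜ/ (low-mid).
Back: /ɯ/ (high), /ɤ/ (high-mid), /ʌ/ (low-mid).
Every height has a front member except high, where /i/ would be expected.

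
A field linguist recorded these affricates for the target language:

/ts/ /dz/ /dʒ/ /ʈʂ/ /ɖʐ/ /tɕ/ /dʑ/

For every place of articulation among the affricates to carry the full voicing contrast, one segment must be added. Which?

/tʃ/

alveolar: voiceless /ts/, voiced /dz/.
postalveolar: voiceless —, voiced /dʒ/.
retroflex: voiceless /ʈʂ/, voiced /ɖʐ/.
alveolo-palatal: voiceless /tɕ/, voiced /dʑ/.
The postalveolar row has no voiceless member, so the gap is the voiceless postalveolar affricate /tʃ/.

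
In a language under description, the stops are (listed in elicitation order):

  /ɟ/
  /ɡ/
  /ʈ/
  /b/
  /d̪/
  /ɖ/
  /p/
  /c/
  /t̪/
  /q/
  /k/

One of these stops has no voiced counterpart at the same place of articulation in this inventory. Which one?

/q/

Bilabial: /p/ ~ /b/
Dental: /t̪/ ~ /d̪/
Retroflex: /ʈ/ ~ /ɖ/
Palatal: /c/ ~ /ɟ/
Velar: /k/ ~ /ɡ/
Uvular: only /q/ (voiceless); no voiced partner.
So /q/ is the unpaired segment.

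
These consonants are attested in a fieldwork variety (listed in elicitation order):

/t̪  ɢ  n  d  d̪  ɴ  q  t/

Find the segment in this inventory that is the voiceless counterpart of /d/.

/t/

/d/ is a voiced alveolar stop.
The voiceless counterpart is a voiceless alveolar stop — in this inventory, /t/.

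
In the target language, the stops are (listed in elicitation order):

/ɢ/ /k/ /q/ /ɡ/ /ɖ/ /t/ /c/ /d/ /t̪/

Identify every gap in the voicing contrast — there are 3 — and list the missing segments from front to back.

place of articulation  voiceless  voiced  
dental            t̪        —       
alveolar          t         d       
retroflex         —         ɖ       
palatal           c         —       
velar             k         ɡ       
uvular            q         ɢ       
Gaps, from front to back: dental lacks voiced (/d̪/); retroflex lacks voiceless (/ʈ/); palatal lacks voiced (/ɟ/).

/d̪/, /ʈ/, /ɟ/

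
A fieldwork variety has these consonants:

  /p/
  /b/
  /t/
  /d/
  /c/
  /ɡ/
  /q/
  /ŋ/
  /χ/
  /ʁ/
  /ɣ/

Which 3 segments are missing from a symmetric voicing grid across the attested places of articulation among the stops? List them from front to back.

place of articulation  voiceless  voiced  
bilabial          p         b       
alveolar          t         d       
palatal           c         —       
velar             —         ɡ       
uvular            q         —       
Gaps, from front to back: palatal lacks voiced (/ɟ/); velar lacks voiceless (/k/); uvular lacks voiced (/ɢ/).

/ɟ/, /k/, /ɢ/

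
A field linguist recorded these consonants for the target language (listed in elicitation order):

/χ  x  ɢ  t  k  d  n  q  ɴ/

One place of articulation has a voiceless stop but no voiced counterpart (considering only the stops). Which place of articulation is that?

velar

Voiceless: /t/ (alveolar), /k/ (velar), /q/ (uvular).
Voiced: /d/ (alveolar), /ɢ/ (uvular).
Every place of articulation has a voiced member except velar, where /ɡ/ would be expected.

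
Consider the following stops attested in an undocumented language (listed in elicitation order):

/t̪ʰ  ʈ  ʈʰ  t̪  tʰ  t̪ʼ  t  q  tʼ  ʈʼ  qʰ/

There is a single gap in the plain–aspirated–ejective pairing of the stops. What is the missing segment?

/qʼ/

place of articulation  plain     aspirated  ejective
dental            t̪        t̪ʰ       t̪ʼ     
alveolar          t         tʰ        tʼ      
retroflex         ʈ         ʈʰ        ʈʼ      
uvular            q         qʰ        —       
The uvular row has no ejective member, so the gap is the ejective uvular stop /qʼ/.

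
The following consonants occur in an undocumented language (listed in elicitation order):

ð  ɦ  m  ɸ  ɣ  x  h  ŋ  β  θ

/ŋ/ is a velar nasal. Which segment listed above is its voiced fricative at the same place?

The voiced fricative at the same place is a voiced velar fricative — in this inventory, /ɣ/.

/ɣ/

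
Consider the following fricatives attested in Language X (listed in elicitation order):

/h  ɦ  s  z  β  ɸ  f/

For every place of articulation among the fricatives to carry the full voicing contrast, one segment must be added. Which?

Voiceless: /ɸ/ (bilabial), /f/ (labiodental), /s/ (alveolar), /h/ (glottal).
Voiced: /β/ (bilabial), /z/ (alveolar), /ɦ/ (glottal).
The labiodental row has no voiced member, so the gap is the voiced labiodental fricative /v/.

/v/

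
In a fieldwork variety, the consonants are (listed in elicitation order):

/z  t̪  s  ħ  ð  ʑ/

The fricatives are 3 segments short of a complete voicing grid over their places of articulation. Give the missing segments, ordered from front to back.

place of articulation  voiceless  voiced  
dental            —         ð       
alveolar          s         z       
alveolo-palatal   —         ʑ       
pharyngeal        ħ         —       
Gaps, from front to back: dental lacks voiceless (/θ/); alveolo-palatal lacks voiceless (/ɕ/); pharyngeal lacks voiced (/ʕ/).

/θ/, /ɕ/, /ʕ/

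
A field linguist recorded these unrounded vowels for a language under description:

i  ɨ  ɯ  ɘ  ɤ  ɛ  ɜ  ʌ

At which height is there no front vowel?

high-mid

height            front     central   back    
high              i         ɨ         ɯ       
high-mid          —         ɘ         ɤ       
low-mid           ɛ         ɜ         ʌ       
Every height has a front member except high-mid, where /e/ would be expected.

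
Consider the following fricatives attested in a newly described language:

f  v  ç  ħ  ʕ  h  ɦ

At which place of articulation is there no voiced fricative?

palatal

place of articulation  voiceless  voiced  
labiodental       f         v       
palatal           ç         —       
pharyngeal        ħ         ʕ       
glottal           h         ɦ       
Every place of articulation has a voiced member except palatal, where /ʝ/ would be expected.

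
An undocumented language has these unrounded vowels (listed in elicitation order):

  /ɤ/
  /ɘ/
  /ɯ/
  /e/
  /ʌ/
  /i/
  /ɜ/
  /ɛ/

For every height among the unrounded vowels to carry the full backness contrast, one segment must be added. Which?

height            front     central   back    
high              i         —         ɯ       
high-mid          e         ɘ         ɤ       
low-mid           ɛ         ɜ         ʌ       
The high row has no central member, so the gap is the high central unrounded vowel /ɨ/.

/ɨ/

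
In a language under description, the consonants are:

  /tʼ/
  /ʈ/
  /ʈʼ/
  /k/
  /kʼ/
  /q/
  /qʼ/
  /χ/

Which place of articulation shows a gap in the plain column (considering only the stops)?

alveolar

place of articulation  plain     ejective
alveolar          —         tʼ      
retroflex         ʈ         ʈʼ      
velar             k         kʼ      
uvular            q         qʼ      
Every place of articulation has a plain member except alveolar, where /t/ would be expected.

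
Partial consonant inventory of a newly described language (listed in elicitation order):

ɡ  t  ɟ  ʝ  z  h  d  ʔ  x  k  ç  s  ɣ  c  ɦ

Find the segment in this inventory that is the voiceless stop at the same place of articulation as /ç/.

/c/

/ç/ is a voiceless palatal fricative.
The voiceless stop at the same place is a voiceless palatal stop — in this inventory, /c/.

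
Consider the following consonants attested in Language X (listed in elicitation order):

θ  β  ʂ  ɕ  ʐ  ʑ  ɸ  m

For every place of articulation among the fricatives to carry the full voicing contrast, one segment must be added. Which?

Voiceless: /ɸ/ (bilabial), /θ/ (dental), /ʂ/ (retroflex), /ɕ/ (alveolo-palatal).
Voiced: /β/ (bilabial), /ʐ/ (retroflex), /ʑ/ (alveolo-palatal).
The dental row has no voiced member, so the gap is the voiced dental fricative /ð/.

/ð/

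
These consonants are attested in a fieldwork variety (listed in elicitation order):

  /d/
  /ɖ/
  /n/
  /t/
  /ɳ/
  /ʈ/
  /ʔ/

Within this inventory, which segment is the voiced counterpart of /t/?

/d/

/t/ is a voiceless alveolar stop.
The voiced counterpart is a voiced alveolar stop — in this inventory, /d/.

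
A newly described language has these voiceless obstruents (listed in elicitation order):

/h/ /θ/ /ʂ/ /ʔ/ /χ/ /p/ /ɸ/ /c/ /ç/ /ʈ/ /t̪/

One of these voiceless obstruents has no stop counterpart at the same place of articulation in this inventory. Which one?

/χ/

Bilabial: /p/ ~ /ɸ/
Dental: /t̪/ ~ /θ/
Retroflex: /ʈ/ ~ /ʂ/
Palatal: /c/ ~ /ç/
Glottal: /ʔ/ ~ /h/
Uvular: only /χ/ (fricative); no stop partner.
So /χ/ is the unpaired segment.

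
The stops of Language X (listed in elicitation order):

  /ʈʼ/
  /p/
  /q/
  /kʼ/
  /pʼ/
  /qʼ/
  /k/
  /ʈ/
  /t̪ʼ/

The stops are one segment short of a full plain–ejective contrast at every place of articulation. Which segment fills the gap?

place of articulation  plain     ejective
bilabial          p         pʼ      
dental            —         t̪ʼ     
retroflex         ʈ         ʈʼ      
velar             k         kʼ      
uvular            q         qʼ      
The dental row has no plain member, so the gap is the plain dental stop /t̪/.

/t̪/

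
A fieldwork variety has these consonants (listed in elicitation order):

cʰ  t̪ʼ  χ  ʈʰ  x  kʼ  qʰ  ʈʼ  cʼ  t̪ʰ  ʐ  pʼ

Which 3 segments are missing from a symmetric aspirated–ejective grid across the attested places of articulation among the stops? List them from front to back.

place of articulation  aspirated  ejective
bilabial          —         pʼ      
dental            t̪ʰ       t̪ʼ     
retroflex         ʈʰ        ʈʼ      
palatal           cʰ        cʼ      
velar             —         kʼ      
uvular            qʰ        —       
Gaps, from front to back: bilabial lacks aspirated (/pʰ/); velar lacks aspirated (/kʰ/); uvular lacks ejective (/qʼ/).

/pʰ/, /kʰ/, /qʼ/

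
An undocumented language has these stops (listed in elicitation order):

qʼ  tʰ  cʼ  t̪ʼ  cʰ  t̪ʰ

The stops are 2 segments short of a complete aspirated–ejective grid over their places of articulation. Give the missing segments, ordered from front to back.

/tʼ/, /qʰ/

dental: aspirated /t̪ʰ/, ejective /t̪ʼ/.
alveolar: aspirated /tʰ/, ejective —.
palatal: aspirated /cʰ/, ejective /cʼ/.
uvular: aspirated —, ejective /qʼ/.
Gaps, from front to back: alveolar lacks ejective (/tʼ/); uvular lacks aspirated (/qʰ/).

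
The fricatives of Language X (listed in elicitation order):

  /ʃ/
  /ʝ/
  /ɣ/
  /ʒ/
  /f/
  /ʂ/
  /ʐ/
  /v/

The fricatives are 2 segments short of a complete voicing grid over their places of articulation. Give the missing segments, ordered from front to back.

/ç/, /x/

Voiceless: /f/ (labiodental), /ʃ/ (postalveolar), /ʂ/ (retroflex).
Voiced: /v/ (labiodental), /ʒ/ (postalveolar), /ʐ/ (retroflex), /ʝ/ (palatal), /ɣ/ (velar).
Gaps, from front to back: palatal lacks voiceless (/ç/); velar lacks voiceless (/x/).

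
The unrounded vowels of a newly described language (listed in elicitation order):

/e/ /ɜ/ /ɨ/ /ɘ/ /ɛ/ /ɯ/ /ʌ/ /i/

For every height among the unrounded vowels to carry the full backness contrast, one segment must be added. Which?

/ɤ/

high: front /i/, central /ɨ/, back /ɯ/.
high-mid: front /e/, central /ɘ/, back —.
low-mid: front /ɛ/, central /ɜ/, back /ʌ/.
The high-mid row has no back member, so the gap is the high-mid back unrounded vowel /ɤ/.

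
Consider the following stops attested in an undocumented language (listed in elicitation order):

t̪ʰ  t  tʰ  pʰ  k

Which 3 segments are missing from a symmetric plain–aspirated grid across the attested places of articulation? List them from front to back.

Plain: /t/ (alveolar), /k/ (velar).
Aspirated: /pʰ/ (bilabial), /t̪ʰ/ (dental), /tʰ/ (alveolar).
Gaps, from front to back: bilabial lacks plain (/p/); dental lacks plain (/t̪/); velar lacks aspirated (/kʰ/).

/p/, /t̪/, /kʰ/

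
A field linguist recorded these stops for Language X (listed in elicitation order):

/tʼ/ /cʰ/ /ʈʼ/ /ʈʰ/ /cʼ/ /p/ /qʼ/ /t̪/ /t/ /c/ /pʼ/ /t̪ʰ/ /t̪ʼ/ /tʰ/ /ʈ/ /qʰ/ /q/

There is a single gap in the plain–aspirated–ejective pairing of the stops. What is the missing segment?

place of articulation  plain     aspirated  ejective
bilabial          p         —         pʼ      
dental            t̪        t̪ʰ       t̪ʼ     
alveolar          t         tʰ        tʼ      
retroflex         ʈ         ʈʰ        ʈʼ      
palatal           c         cʰ        cʼ      
uvular            q         qʰ        qʼ      
The bilabial row has no aspirated member, so the gap is the aspirated bilabial stop /pʰ/.

/pʰ/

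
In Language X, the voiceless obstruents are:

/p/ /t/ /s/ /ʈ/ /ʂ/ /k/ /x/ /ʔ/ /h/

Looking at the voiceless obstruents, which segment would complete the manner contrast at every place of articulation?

/ɸ/

bilabial: stop /p/, fricative —.
alveolar: stop /t/, fricative /s/.
retroflex: stop /ʈ/, fricative /ʂ/.
velar: stop /k/, fricative /x/.
glottal: stop /ʔ/, fricative /h/.
The bilabial row has no fricative member, so the gap is the bilabial fricative /ɸ/.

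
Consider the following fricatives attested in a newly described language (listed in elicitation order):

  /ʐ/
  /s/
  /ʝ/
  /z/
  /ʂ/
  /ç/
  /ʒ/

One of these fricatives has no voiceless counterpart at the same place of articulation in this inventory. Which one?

/ʒ/

Alveolar: /s/ ~ /z/
Retroflex: /ʂ/ ~ /ʐ/
Palatal: /ç/ ~ /ʝ/
Postalveolar: only /ʒ/ (voiced); no voiceless partner.
So /ʒ/ is the unpaired segment.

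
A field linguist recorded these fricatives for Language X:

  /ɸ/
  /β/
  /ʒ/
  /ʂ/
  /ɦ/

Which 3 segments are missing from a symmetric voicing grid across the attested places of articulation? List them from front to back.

Voiceless: /ɸ/ (bilabial), /ʂ/ (retroflex).
Voiced: /β/ (bilabial), /ʒ/ (postalveolar), /ɦ/ (glottal).
Gaps, from front to back: postalveolar lacks voiceless (/ʃ/); retroflex lacks voiced (/ʐ/); glottal lacks voiceless (/h/).

/ʃ/, /ʐ/, /h/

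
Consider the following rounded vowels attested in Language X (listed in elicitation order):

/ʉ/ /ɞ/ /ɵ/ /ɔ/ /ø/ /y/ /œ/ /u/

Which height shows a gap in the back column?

height            front     central   back    
high              y         ʉ         u       
high-mid          ø         ɵ         —       
low-mid           œ         ɞ         ɔ       
Every height has a back member except high-mid, where /o/ would be expected.

high-mid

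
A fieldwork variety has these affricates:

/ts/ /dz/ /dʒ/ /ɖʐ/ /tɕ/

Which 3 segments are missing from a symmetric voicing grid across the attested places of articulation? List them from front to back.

Voiceless: /ts/ (alveolar), /tɕ/ (alveolo-palatal).
Voiced: /dz/ (alveolar), /dʒ/ (postalveolar), /ɖʐ/ (retroflex).
Gaps, from front to back: postalveolar lacks voiceless (/tʃ/); retroflex lacks voiceless (/ʈʂ/); alveolo-palatal lacks voiced (/dʑ/).

/tʃ/, /ʈʂ/, /dʑ/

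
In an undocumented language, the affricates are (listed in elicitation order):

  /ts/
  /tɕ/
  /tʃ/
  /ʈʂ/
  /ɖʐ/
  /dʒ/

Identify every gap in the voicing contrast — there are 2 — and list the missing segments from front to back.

/dz/, /dʑ/

alveolar: voiceless /ts/, voiced —.
postalveolar: voiceless /tʃ/, voiced /dʒ/.
retroflex: voiceless /ʈʂ/, voiced /ɖʐ/.
alveolo-palatal: voiceless /tɕ/, voiced —.
Gaps, from front to back: alveolar lacks voiced (/dz/); alveolo-palatal lacks voiced (/dʑ/).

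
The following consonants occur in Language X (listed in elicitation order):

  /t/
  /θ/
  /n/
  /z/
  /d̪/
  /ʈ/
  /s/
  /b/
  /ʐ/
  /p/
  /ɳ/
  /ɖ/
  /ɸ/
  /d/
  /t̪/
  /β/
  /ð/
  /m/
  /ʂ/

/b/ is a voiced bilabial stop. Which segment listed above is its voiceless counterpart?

/p/

The voiceless counterpart is a voiceless bilabial stop — in this inventory, /p/.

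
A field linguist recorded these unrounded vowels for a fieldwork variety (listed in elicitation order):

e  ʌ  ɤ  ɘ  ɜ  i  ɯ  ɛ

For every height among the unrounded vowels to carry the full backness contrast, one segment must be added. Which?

height            front     central   back    
high              i         —         ɯ       
high-mid          e         ɘ         ɤ       
low-mid           ɛ         ɜ         ʌ       
The high row has no central member, so the gap is the high central unrounded vowel /ɨ/.

/ɨ/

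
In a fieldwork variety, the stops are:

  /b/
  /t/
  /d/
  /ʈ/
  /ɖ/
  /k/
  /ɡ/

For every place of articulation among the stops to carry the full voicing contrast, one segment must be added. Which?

Voiceless: /t/ (alveolar), /ʈ/ (retroflex), /k/ (velar).
Voiced: /b/ (bilabial), /d/ (alveolar), /ɖ/ (retroflex), /ɡ/ (velar).
The bilabial row has no voiceless member, so the gap is the voiceless bilabial stop /p/.

/p/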